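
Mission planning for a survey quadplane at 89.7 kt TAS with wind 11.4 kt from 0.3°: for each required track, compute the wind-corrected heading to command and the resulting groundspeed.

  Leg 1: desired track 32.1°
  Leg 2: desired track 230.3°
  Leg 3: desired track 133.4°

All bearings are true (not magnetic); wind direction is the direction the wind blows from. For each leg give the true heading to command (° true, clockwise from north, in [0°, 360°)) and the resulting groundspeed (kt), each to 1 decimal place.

Leg 1: desired track 32.1°; wind correction -3.8° → command heading 28.3°, groundspeed 79.8 kt
Leg 2: desired track 230.3°; wind correction +5.6° → command heading 235.9°, groundspeed 96.6 kt
Leg 3: desired track 133.4°; wind correction -5.3° → command heading 128.1°, groundspeed 97.1 kt

Leg 1: heading=28.3°, groundspeed=79.8 kt
Leg 2: heading=235.9°, groundspeed=96.6 kt
Leg 3: heading=128.1°, groundspeed=97.1 kt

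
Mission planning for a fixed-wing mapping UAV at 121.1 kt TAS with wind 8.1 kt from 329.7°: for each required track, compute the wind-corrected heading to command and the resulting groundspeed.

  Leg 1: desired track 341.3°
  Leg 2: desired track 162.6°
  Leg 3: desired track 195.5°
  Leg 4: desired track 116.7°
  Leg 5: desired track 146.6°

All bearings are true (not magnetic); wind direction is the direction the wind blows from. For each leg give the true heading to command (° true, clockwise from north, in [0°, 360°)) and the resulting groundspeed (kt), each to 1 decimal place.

Leg 1: heading=340.5°, groundspeed=113.2 kt
Leg 2: heading=163.5°, groundspeed=129.0 kt
Leg 3: heading=198.2°, groundspeed=126.6 kt
Leg 4: heading=114.6°, groundspeed=127.8 kt
Leg 5: heading=146.4°, groundspeed=129.2 kt

Leg 1: desired track 341.3°; wind correction -0.8° → command heading 340.5°, groundspeed 113.2 kt
Leg 2: desired track 162.6°; wind correction +0.9° → command heading 163.5°, groundspeed 129.0 kt
Leg 3: desired track 195.5°; wind correction +2.7° → command heading 198.2°, groundspeed 126.6 kt
Leg 4: desired track 116.7°; wind correction -2.1° → command heading 114.6°, groundspeed 127.8 kt
Leg 5: desired track 146.6°; wind correction -0.2° → command heading 146.4°, groundspeed 129.2 kt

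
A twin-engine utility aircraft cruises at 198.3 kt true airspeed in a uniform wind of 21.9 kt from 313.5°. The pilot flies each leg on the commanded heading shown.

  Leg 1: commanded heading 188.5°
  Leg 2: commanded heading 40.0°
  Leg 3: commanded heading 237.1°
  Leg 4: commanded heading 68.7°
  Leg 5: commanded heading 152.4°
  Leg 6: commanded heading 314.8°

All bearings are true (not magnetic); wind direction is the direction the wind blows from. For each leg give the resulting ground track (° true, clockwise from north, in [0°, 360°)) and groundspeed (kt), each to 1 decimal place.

Leg 1: track=183.6°, groundspeed=211.6 kt
Leg 2: track=46.3°, groundspeed=198.2 kt
Leg 3: track=230.8°, groundspeed=194.3 kt
Leg 4: track=74.2°, groundspeed=208.6 kt
Leg 5: track=150.5°, groundspeed=219.1 kt
Leg 6: track=315.0°, groundspeed=176.4 kt

Leg 1: heading 188.5°; drift -4.9° → track 183.6°, groundspeed 211.6 kt
Leg 2: heading 40.0°; drift +6.3° → track 46.3°, groundspeed 198.2 kt
Leg 3: heading 237.1°; drift -6.3° → track 230.8°, groundspeed 194.3 kt
Leg 4: heading 68.7°; drift +5.5° → track 74.2°, groundspeed 208.6 kt
Leg 5: heading 152.4°; drift -1.9° → track 150.5°, groundspeed 219.1 kt
Leg 6: heading 314.8°; drift +0.2° → track 315.0°, groundspeed 176.4 kt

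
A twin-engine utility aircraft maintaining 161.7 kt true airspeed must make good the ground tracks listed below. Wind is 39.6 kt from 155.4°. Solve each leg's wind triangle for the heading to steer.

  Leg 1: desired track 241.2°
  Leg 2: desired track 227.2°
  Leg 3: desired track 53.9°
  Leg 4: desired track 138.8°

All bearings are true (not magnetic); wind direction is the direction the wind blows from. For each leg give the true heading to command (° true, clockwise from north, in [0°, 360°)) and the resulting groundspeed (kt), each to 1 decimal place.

Leg 1: desired track 241.2°; wind correction -14.1° → command heading 227.1°, groundspeed 153.9 kt
Leg 2: desired track 227.2°; wind correction -13.5° → command heading 213.7°, groundspeed 144.9 kt
Leg 3: desired track 53.9°; wind correction +13.9° → command heading 67.8°, groundspeed 164.9 kt
Leg 4: desired track 138.8°; wind correction +4.0° → command heading 142.8°, groundspeed 123.4 kt

Leg 1: heading=227.1°, groundspeed=153.9 kt
Leg 2: heading=213.7°, groundspeed=144.9 kt
Leg 3: heading=67.8°, groundspeed=164.9 kt
Leg 4: heading=142.8°, groundspeed=123.4 kt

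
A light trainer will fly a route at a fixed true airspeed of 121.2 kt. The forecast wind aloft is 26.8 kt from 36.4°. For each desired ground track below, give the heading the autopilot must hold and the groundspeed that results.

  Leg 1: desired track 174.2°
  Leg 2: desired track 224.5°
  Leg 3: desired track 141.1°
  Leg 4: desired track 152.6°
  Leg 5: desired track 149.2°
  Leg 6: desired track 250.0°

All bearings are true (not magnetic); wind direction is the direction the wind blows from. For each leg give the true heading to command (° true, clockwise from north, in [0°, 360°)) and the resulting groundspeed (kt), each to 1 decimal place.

Leg 1: heading=165.7°, groundspeed=139.7 kt
Leg 2: heading=226.3°, groundspeed=147.7 kt
Leg 3: heading=128.7°, groundspeed=125.2 kt
Leg 4: heading=141.2°, groundspeed=130.6 kt
Leg 5: heading=137.4°, groundspeed=129.0 kt
Leg 6: heading=257.0°, groundspeed=142.6 kt

Leg 1: desired track 174.2°; wind correction -8.5° → command heading 165.7°, groundspeed 139.7 kt
Leg 2: desired track 224.5°; wind correction +1.8° → command heading 226.3°, groundspeed 147.7 kt
Leg 3: desired track 141.1°; wind correction -12.4° → command heading 128.7°, groundspeed 125.2 kt
Leg 4: desired track 152.6°; wind correction -11.4° → command heading 141.2°, groundspeed 130.6 kt
Leg 5: desired track 149.2°; wind correction -11.8° → command heading 137.4°, groundspeed 129.0 kt
Leg 6: desired track 250.0°; wind correction +7.0° → command heading 257.0°, groundspeed 142.6 kt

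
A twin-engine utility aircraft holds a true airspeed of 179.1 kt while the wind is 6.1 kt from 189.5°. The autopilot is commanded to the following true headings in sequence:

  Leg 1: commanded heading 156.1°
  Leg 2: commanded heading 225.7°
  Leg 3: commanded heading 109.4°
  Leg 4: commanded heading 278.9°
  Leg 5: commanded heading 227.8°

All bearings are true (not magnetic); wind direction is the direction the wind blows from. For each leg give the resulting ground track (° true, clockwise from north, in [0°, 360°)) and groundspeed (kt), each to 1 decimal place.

Leg 1: heading 156.1°; drift -1.1° → track 155.0°, groundspeed 174.0 kt
Leg 2: heading 225.7°; drift +1.2° → track 226.9°, groundspeed 174.2 kt
Leg 3: heading 109.4°; drift -1.9° → track 107.5°, groundspeed 178.2 kt
Leg 4: heading 278.9°; drift +2.0° → track 280.9°, groundspeed 179.1 kt
Leg 5: heading 227.8°; drift +1.2° → track 229.0°, groundspeed 174.4 kt

Leg 1: track=155.0°, groundspeed=174.0 kt
Leg 2: track=226.9°, groundspeed=174.2 kt
Leg 3: track=107.5°, groundspeed=178.2 kt
Leg 4: track=280.9°, groundspeed=179.1 kt
Leg 5: track=229.0°, groundspeed=174.4 kt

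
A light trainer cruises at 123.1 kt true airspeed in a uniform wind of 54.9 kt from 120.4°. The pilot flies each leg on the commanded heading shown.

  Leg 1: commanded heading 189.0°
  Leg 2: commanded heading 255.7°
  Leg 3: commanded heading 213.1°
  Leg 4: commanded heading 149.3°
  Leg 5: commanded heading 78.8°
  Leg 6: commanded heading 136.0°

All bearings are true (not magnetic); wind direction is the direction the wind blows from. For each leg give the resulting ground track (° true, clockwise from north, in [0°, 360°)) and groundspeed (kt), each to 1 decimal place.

Leg 1: track=215.4°, groundspeed=115.0 kt
Leg 2: track=269.1°, groundspeed=166.7 kt
Leg 3: track=236.7°, groundspeed=137.1 kt
Leg 4: track=168.8°, groundspeed=79.6 kt
Leg 5: track=54.8°, groundspeed=89.8 kt
Leg 6: track=147.9°, groundspeed=71.8 kt

Leg 1: heading 189.0°; drift +26.4° → track 215.4°, groundspeed 115.0 kt
Leg 2: heading 255.7°; drift +13.4° → track 269.1°, groundspeed 166.7 kt
Leg 3: heading 213.1°; drift +23.6° → track 236.7°, groundspeed 137.1 kt
Leg 4: heading 149.3°; drift +19.5° → track 168.8°, groundspeed 79.6 kt
Leg 5: heading 78.8°; drift -24.0° → track 54.8°, groundspeed 89.8 kt
Leg 6: heading 136.0°; drift +11.9° → track 147.9°, groundspeed 71.8 kt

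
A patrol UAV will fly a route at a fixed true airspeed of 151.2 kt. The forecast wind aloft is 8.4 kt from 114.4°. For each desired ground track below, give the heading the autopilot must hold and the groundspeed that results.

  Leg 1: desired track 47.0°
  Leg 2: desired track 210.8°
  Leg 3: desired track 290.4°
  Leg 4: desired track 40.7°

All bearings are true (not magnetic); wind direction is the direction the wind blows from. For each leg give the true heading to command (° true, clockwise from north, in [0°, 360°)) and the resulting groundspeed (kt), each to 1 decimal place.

Leg 1: desired track 47.0°; wind correction +2.9° → command heading 49.9°, groundspeed 147.8 kt
Leg 2: desired track 210.8°; wind correction -3.2° → command heading 207.6°, groundspeed 151.9 kt
Leg 3: desired track 290.4°; wind correction -0.2° → command heading 290.2°, groundspeed 159.6 kt
Leg 4: desired track 40.7°; wind correction +3.1° → command heading 43.8°, groundspeed 148.6 kt

Leg 1: heading=49.9°, groundspeed=147.8 kt
Leg 2: heading=207.6°, groundspeed=151.9 kt
Leg 3: heading=290.2°, groundspeed=159.6 kt
Leg 4: heading=43.8°, groundspeed=148.6 kt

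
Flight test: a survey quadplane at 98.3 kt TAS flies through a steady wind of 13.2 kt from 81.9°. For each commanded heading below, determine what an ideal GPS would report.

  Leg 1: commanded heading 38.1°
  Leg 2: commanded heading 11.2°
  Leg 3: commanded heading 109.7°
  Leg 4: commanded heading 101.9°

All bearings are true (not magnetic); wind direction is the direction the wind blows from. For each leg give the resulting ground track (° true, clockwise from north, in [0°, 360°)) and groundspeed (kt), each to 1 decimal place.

Leg 1: heading 38.1°; drift -5.9° → track 32.2°, groundspeed 89.2 kt
Leg 2: heading 11.2°; drift -7.6° → track 3.6°, groundspeed 94.8 kt
Leg 3: heading 109.7°; drift +4.1° → track 113.8°, groundspeed 86.8 kt
Leg 4: heading 101.9°; drift +3.0° → track 104.9°, groundspeed 86.0 kt

Leg 1: track=32.2°, groundspeed=89.2 kt
Leg 2: track=3.6°, groundspeed=94.8 kt
Leg 3: track=113.8°, groundspeed=86.8 kt
Leg 4: track=104.9°, groundspeed=86.0 kt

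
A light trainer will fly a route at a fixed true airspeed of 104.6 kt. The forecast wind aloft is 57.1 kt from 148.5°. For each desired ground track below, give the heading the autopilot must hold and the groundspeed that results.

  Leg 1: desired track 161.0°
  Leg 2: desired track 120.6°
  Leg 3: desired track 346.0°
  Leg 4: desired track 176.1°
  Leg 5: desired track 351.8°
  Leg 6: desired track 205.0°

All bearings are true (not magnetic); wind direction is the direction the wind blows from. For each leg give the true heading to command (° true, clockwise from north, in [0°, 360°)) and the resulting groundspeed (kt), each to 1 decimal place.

Leg 1: desired track 161.0°; wind correction -6.8° → command heading 154.2°, groundspeed 48.1 kt
Leg 2: desired track 120.6°; wind correction +14.8° → command heading 135.4°, groundspeed 50.7 kt
Leg 3: desired track 346.0°; wind correction +9.4° → command heading 355.4°, groundspeed 157.6 kt
Leg 4: desired track 176.1°; wind correction -14.6° → command heading 161.5°, groundspeed 50.6 kt
Leg 5: desired track 351.8°; wind correction +12.5° → command heading 4.3°, groundspeed 154.6 kt
Leg 6: desired track 205.0°; wind correction -27.1° → command heading 177.9°, groundspeed 61.6 kt

Leg 1: heading=154.2°, groundspeed=48.1 kt
Leg 2: heading=135.4°, groundspeed=50.7 kt
Leg 3: heading=355.4°, groundspeed=157.6 kt
Leg 4: heading=161.5°, groundspeed=50.6 kt
Leg 5: heading=4.3°, groundspeed=154.6 kt
Leg 6: heading=177.9°, groundspeed=61.6 kt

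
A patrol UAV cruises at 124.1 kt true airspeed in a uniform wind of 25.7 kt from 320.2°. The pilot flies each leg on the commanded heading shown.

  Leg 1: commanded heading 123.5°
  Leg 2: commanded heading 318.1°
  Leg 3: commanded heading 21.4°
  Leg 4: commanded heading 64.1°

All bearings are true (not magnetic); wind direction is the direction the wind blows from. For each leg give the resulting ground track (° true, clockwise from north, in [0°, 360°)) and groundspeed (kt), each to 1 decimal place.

Leg 1: track=126.3°, groundspeed=148.9 kt
Leg 2: track=317.6°, groundspeed=98.4 kt
Leg 3: track=32.8°, groundspeed=114.0 kt
Leg 4: track=74.9°, groundspeed=132.6 kt

Leg 1: heading 123.5°; drift +2.8° → track 126.3°, groundspeed 148.9 kt
Leg 2: heading 318.1°; drift -0.5° → track 317.6°, groundspeed 98.4 kt
Leg 3: heading 21.4°; drift +11.4° → track 32.8°, groundspeed 114.0 kt
Leg 4: heading 64.1°; drift +10.8° → track 74.9°, groundspeed 132.6 kt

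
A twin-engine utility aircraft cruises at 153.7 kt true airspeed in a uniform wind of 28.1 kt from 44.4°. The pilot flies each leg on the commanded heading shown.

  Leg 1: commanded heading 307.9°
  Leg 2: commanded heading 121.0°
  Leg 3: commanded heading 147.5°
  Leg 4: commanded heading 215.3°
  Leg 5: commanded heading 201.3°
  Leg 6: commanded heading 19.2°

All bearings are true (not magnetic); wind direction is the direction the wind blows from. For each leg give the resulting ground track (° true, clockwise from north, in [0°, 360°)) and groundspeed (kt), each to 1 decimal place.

Leg 1: heading 307.9°; drift -10.1° → track 297.8°, groundspeed 159.3 kt
Leg 2: heading 121.0°; drift +10.5° → track 131.5°, groundspeed 149.7 kt
Leg 3: heading 147.5°; drift +9.7° → track 157.2°, groundspeed 162.4 kt
Leg 4: heading 215.3°; drift +1.4° → track 216.7°, groundspeed 181.5 kt
Leg 5: heading 201.3°; drift +3.5° → track 204.8°, groundspeed 179.9 kt
Leg 6: heading 19.2°; drift -5.3° → track 13.9°, groundspeed 128.8 kt

Leg 1: track=297.8°, groundspeed=159.3 kt
Leg 2: track=131.5°, groundspeed=149.7 kt
Leg 3: track=157.2°, groundspeed=162.4 kt
Leg 4: track=216.7°, groundspeed=181.5 kt
Leg 5: track=204.8°, groundspeed=179.9 kt
Leg 6: track=13.9°, groundspeed=128.8 kt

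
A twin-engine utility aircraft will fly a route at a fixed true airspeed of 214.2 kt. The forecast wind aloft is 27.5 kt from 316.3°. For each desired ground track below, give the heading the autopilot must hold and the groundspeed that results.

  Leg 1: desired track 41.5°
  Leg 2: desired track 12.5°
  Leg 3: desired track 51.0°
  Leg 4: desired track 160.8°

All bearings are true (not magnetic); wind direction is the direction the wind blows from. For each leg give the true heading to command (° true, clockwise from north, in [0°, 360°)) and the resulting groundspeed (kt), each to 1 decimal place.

Leg 1: desired track 41.5°; wind correction -7.4° → command heading 34.1°, groundspeed 210.1 kt
Leg 2: desired track 12.5°; wind correction -6.1° → command heading 6.4°, groundspeed 197.7 kt
Leg 3: desired track 51.0°; wind correction -7.4° → command heading 43.6°, groundspeed 214.7 kt
Leg 4: desired track 160.8°; wind correction +3.1° → command heading 163.9°, groundspeed 238.9 kt

Leg 1: heading=34.1°, groundspeed=210.1 kt
Leg 2: heading=6.4°, groundspeed=197.7 kt
Leg 3: heading=43.6°, groundspeed=214.7 kt
Leg 4: heading=163.9°, groundspeed=238.9 kt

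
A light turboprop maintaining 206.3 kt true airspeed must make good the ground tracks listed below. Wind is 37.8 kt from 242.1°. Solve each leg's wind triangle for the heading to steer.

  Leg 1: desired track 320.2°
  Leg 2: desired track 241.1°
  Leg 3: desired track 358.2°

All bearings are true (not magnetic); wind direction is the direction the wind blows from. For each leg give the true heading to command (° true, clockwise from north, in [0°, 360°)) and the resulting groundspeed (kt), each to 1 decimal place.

Leg 1: desired track 320.2°; wind correction -10.3° → command heading 309.9°, groundspeed 195.2 kt
Leg 2: desired track 241.1°; wind correction +0.2° → command heading 241.3°, groundspeed 168.5 kt
Leg 3: desired track 358.2°; wind correction -9.5° → command heading 348.7°, groundspeed 220.1 kt

Leg 1: heading=309.9°, groundspeed=195.2 kt
Leg 2: heading=241.3°, groundspeed=168.5 kt
Leg 3: heading=348.7°, groundspeed=220.1 kt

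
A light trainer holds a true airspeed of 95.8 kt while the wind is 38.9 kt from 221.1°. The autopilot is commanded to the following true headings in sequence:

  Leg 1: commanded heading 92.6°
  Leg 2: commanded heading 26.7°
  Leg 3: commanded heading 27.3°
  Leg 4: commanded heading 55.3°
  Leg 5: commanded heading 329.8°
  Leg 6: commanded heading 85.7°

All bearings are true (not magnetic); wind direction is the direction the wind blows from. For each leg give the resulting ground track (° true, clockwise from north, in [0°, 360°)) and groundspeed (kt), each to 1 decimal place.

Leg 1: track=78.4°, groundspeed=123.8 kt
Leg 2: track=30.8°, groundspeed=133.8 kt
Leg 3: track=31.3°, groundspeed=133.9 kt
Leg 4: track=51.2°, groundspeed=133.9 kt
Leg 5: track=348.6°, groundspeed=114.4 kt
Leg 6: track=73.2°, groundspeed=126.5 kt

Leg 1: heading 92.6°; drift -14.2° → track 78.4°, groundspeed 123.8 kt
Leg 2: heading 26.7°; drift +4.1° → track 30.8°, groundspeed 133.8 kt
Leg 3: heading 27.3°; drift +4.0° → track 31.3°, groundspeed 133.9 kt
Leg 4: heading 55.3°; drift -4.1° → track 51.2°, groundspeed 133.9 kt
Leg 5: heading 329.8°; drift +18.8° → track 348.6°, groundspeed 114.4 kt
Leg 6: heading 85.7°; drift -12.5° → track 73.2°, groundspeed 126.5 kt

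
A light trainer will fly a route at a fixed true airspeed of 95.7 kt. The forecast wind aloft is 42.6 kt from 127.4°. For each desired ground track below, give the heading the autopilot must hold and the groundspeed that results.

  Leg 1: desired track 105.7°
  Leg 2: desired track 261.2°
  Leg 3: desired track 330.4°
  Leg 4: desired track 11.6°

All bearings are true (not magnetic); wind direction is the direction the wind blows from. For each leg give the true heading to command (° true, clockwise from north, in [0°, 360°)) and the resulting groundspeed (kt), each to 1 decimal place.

Leg 1: heading=115.2°, groundspeed=54.8 kt
Leg 2: heading=242.5°, groundspeed=120.1 kt
Leg 3: heading=340.4°, groundspeed=133.5 kt
Leg 4: heading=35.2°, groundspeed=106.2 kt

Leg 1: desired track 105.7°; wind correction +9.5° → command heading 115.2°, groundspeed 54.8 kt
Leg 2: desired track 261.2°; wind correction -18.7° → command heading 242.5°, groundspeed 120.1 kt
Leg 3: desired track 330.4°; wind correction +10.0° → command heading 340.4°, groundspeed 133.5 kt
Leg 4: desired track 11.6°; wind correction +23.6° → command heading 35.2°, groundspeed 106.2 kt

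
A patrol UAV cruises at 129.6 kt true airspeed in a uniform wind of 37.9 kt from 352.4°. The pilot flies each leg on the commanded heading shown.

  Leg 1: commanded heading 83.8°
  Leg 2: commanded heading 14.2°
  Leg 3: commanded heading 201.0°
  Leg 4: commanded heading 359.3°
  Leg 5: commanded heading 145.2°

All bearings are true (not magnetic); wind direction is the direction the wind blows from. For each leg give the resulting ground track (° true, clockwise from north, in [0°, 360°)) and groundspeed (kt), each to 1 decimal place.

Leg 1: track=100.0°, groundspeed=135.9 kt
Leg 2: track=22.7°, groundspeed=95.5 kt
Leg 3: track=194.6°, groundspeed=163.9 kt
Leg 4: track=2.1°, groundspeed=92.1 kt
Leg 5: track=151.3°, groundspeed=164.2 kt

Leg 1: heading 83.8°; drift +16.2° → track 100.0°, groundspeed 135.9 kt
Leg 2: heading 14.2°; drift +8.5° → track 22.7°, groundspeed 95.5 kt
Leg 3: heading 201.0°; drift -6.4° → track 194.6°, groundspeed 163.9 kt
Leg 4: heading 359.3°; drift +2.8° → track 2.1°, groundspeed 92.1 kt
Leg 5: heading 145.2°; drift +6.1° → track 151.3°, groundspeed 164.2 kt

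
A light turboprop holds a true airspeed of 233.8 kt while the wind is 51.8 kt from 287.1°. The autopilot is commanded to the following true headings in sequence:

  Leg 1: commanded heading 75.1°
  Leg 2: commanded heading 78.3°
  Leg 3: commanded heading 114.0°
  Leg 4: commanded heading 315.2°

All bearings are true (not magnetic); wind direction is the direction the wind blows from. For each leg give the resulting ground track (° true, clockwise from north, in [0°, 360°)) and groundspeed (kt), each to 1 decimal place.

Leg 1: track=80.7°, groundspeed=279.1 kt
Leg 2: track=83.4°, groundspeed=280.3 kt
Leg 3: track=112.8°, groundspeed=285.3 kt
Leg 4: track=322.6°, groundspeed=189.7 kt

Leg 1: heading 75.1°; drift +5.6° → track 80.7°, groundspeed 279.1 kt
Leg 2: heading 78.3°; drift +5.1° → track 83.4°, groundspeed 280.3 kt
Leg 3: heading 114.0°; drift -1.2° → track 112.8°, groundspeed 285.3 kt
Leg 4: heading 315.2°; drift +7.4° → track 322.6°, groundspeed 189.7 kt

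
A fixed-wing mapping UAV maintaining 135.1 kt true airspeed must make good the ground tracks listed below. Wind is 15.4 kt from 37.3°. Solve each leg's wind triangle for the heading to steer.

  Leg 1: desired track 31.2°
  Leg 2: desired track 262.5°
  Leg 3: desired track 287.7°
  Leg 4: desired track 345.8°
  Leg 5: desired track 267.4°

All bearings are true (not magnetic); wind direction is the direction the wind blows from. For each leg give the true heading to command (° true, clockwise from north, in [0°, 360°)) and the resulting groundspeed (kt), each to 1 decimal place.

Leg 1: desired track 31.2°; wind correction +0.7° → command heading 31.9°, groundspeed 119.8 kt
Leg 2: desired track 262.5°; wind correction +4.6° → command heading 267.1°, groundspeed 145.5 kt
Leg 3: desired track 287.7°; wind correction +6.2° → command heading 293.9°, groundspeed 139.5 kt
Leg 4: desired track 345.8°; wind correction +5.1° → command heading 350.9°, groundspeed 125.0 kt
Leg 5: desired track 267.4°; wind correction +5.0° → command heading 272.4°, groundspeed 144.5 kt

Leg 1: heading=31.9°, groundspeed=119.8 kt
Leg 2: heading=267.1°, groundspeed=145.5 kt
Leg 3: heading=293.9°, groundspeed=139.5 kt
Leg 4: heading=350.9°, groundspeed=125.0 kt
Leg 5: heading=272.4°, groundspeed=144.5 kt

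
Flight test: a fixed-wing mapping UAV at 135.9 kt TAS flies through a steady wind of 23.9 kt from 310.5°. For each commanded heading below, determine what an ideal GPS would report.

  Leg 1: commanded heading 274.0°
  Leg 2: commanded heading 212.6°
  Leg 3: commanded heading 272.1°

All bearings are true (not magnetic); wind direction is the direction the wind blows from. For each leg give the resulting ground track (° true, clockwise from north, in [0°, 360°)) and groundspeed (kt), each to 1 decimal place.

Leg 1: heading 274.0°; drift -6.9° → track 267.1°, groundspeed 117.6 kt
Leg 2: heading 212.6°; drift -9.7° → track 202.9°, groundspeed 141.2 kt
Leg 3: heading 272.1°; drift -7.2° → track 264.9°, groundspeed 118.1 kt

Leg 1: track=267.1°, groundspeed=117.6 kt
Leg 2: track=202.9°, groundspeed=141.2 kt
Leg 3: track=264.9°, groundspeed=118.1 kt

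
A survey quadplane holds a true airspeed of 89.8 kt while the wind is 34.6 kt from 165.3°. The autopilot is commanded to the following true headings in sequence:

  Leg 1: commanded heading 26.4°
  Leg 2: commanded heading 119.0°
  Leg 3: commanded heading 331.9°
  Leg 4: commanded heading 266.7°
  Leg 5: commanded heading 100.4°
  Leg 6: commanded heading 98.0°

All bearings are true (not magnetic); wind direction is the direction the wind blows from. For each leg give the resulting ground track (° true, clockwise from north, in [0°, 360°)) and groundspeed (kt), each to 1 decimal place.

Leg 1: track=15.3°, groundspeed=118.1 kt
Leg 2: track=98.2°, groundspeed=70.5 kt
Leg 3: track=335.6°, groundspeed=123.7 kt
Leg 4: track=286.0°, groundspeed=102.4 kt
Leg 5: track=77.8°, groundspeed=81.4 kt
Leg 6: track=75.3°, groundspeed=82.8 kt

Leg 1: heading 26.4°; drift -11.1° → track 15.3°, groundspeed 118.1 kt
Leg 2: heading 119.0°; drift -20.8° → track 98.2°, groundspeed 70.5 kt
Leg 3: heading 331.9°; drift +3.7° → track 335.6°, groundspeed 123.7 kt
Leg 4: heading 266.7°; drift +19.3° → track 286.0°, groundspeed 102.4 kt
Leg 5: heading 100.4°; drift -22.6° → track 77.8°, groundspeed 81.4 kt
Leg 6: heading 98.0°; drift -22.7° → track 75.3°, groundspeed 82.8 kt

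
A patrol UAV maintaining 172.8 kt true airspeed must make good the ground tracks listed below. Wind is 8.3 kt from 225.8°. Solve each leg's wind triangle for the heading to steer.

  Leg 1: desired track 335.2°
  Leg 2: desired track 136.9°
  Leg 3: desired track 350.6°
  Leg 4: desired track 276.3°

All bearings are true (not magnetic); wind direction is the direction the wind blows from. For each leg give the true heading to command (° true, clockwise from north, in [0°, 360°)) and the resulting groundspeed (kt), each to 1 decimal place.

Leg 1: desired track 335.2°; wind correction -2.6° → command heading 332.6°, groundspeed 175.4 kt
Leg 2: desired track 136.9°; wind correction +2.8° → command heading 139.7°, groundspeed 172.4 kt
Leg 3: desired track 350.6°; wind correction -2.3° → command heading 348.3°, groundspeed 177.4 kt
Leg 4: desired track 276.3°; wind correction -2.1° → command heading 274.2°, groundspeed 167.4 kt

Leg 1: heading=332.6°, groundspeed=175.4 kt
Leg 2: heading=139.7°, groundspeed=172.4 kt
Leg 3: heading=348.3°, groundspeed=177.4 kt
Leg 4: heading=274.2°, groundspeed=167.4 kt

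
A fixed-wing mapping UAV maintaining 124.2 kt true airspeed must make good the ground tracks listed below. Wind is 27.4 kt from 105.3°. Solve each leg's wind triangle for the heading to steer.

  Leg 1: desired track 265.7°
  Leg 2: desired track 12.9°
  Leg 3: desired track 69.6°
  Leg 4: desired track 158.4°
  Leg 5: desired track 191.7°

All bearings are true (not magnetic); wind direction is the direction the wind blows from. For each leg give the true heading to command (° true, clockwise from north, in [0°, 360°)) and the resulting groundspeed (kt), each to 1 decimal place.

Leg 1: desired track 265.7°; wind correction -4.2° → command heading 261.5°, groundspeed 149.7 kt
Leg 2: desired track 12.9°; wind correction +12.7° → command heading 25.6°, groundspeed 122.3 kt
Leg 3: desired track 69.6°; wind correction +7.4° → command heading 77.0°, groundspeed 100.9 kt
Leg 4: desired track 158.4°; wind correction -10.2° → command heading 148.2°, groundspeed 105.8 kt
Leg 5: desired track 191.7°; wind correction -12.7° → command heading 179.0°, groundspeed 119.4 kt

Leg 1: heading=261.5°, groundspeed=149.7 kt
Leg 2: heading=25.6°, groundspeed=122.3 kt
Leg 3: heading=77.0°, groundspeed=100.9 kt
Leg 4: heading=148.2°, groundspeed=105.8 kt
Leg 5: heading=179.0°, groundspeed=119.4 kt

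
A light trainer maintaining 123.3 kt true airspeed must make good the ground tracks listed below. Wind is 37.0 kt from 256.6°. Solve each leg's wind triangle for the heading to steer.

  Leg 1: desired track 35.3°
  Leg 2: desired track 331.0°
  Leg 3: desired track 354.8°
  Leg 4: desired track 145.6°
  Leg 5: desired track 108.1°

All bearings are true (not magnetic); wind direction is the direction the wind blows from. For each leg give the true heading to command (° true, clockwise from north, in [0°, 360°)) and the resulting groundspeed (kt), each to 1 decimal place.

Leg 1: desired track 35.3°; wind correction -11.4° → command heading 23.9°, groundspeed 148.7 kt
Leg 2: desired track 331.0°; wind correction -16.8° → command heading 314.2°, groundspeed 108.1 kt
Leg 3: desired track 354.8°; wind correction -17.3° → command heading 337.5°, groundspeed 123.0 kt
Leg 4: desired track 145.6°; wind correction +16.3° → command heading 161.9°, groundspeed 131.6 kt
Leg 5: desired track 108.1°; wind correction +9.0° → command heading 117.1°, groundspeed 153.3 kt

Leg 1: heading=23.9°, groundspeed=148.7 kt
Leg 2: heading=314.2°, groundspeed=108.1 kt
Leg 3: heading=337.5°, groundspeed=123.0 kt
Leg 4: heading=161.9°, groundspeed=131.6 kt
Leg 5: heading=117.1°, groundspeed=153.3 kt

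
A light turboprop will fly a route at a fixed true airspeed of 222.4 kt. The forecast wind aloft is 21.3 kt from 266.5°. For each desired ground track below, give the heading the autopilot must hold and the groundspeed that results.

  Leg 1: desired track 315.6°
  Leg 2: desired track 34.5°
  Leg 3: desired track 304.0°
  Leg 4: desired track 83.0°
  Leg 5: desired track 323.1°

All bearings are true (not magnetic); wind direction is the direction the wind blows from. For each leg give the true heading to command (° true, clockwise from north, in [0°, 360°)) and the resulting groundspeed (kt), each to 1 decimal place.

Leg 1: desired track 315.6°; wind correction -4.2° → command heading 311.4°, groundspeed 207.9 kt
Leg 2: desired track 34.5°; wind correction -4.3° → command heading 30.2°, groundspeed 234.9 kt
Leg 3: desired track 304.0°; wind correction -3.3° → command heading 300.7°, groundspeed 205.1 kt
Leg 4: desired track 83.0°; wind correction -0.3° → command heading 82.7°, groundspeed 243.7 kt
Leg 5: desired track 323.1°; wind correction -4.6° → command heading 318.5°, groundspeed 210.0 kt

Leg 1: heading=311.4°, groundspeed=207.9 kt
Leg 2: heading=30.2°, groundspeed=234.9 kt
Leg 3: heading=300.7°, groundspeed=205.1 kt
Leg 4: heading=82.7°, groundspeed=243.7 kt
Leg 5: heading=318.5°, groundspeed=210.0 kt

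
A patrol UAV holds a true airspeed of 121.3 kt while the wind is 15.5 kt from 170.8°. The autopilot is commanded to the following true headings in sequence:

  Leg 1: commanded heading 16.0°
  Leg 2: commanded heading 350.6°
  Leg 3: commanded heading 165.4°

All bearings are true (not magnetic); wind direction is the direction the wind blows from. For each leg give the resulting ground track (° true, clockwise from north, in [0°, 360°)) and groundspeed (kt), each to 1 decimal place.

Leg 1: track=13.2°, groundspeed=135.5 kt
Leg 2: track=350.6°, groundspeed=136.8 kt
Leg 3: track=164.6°, groundspeed=105.9 kt

Leg 1: heading 16.0°; drift -2.8° → track 13.2°, groundspeed 135.5 kt
Leg 2: heading 350.6°; drift +0.0° → track 350.6°, groundspeed 136.8 kt
Leg 3: heading 165.4°; drift -0.8° → track 164.6°, groundspeed 105.9 kt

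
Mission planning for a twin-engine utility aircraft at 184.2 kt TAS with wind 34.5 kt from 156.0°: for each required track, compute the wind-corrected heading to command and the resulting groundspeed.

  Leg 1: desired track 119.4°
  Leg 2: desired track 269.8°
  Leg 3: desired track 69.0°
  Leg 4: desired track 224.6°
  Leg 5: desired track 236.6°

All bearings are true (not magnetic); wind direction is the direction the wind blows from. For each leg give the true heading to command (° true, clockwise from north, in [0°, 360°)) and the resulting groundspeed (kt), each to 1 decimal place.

Leg 1: desired track 119.4°; wind correction +6.4° → command heading 125.8°, groundspeed 155.4 kt
Leg 2: desired track 269.8°; wind correction -9.9° → command heading 259.9°, groundspeed 195.4 kt
Leg 3: desired track 69.0°; wind correction +10.8° → command heading 79.8°, groundspeed 179.1 kt
Leg 4: desired track 224.6°; wind correction -10.0° → command heading 214.6°, groundspeed 168.8 kt
Leg 5: desired track 236.6°; wind correction -10.6° → command heading 226.0°, groundspeed 175.4 kt

Leg 1: heading=125.8°, groundspeed=155.4 kt
Leg 2: heading=259.9°, groundspeed=195.4 kt
Leg 3: heading=79.8°, groundspeed=179.1 kt
Leg 4: heading=214.6°, groundspeed=168.8 kt
Leg 5: heading=226.0°, groundspeed=175.4 kt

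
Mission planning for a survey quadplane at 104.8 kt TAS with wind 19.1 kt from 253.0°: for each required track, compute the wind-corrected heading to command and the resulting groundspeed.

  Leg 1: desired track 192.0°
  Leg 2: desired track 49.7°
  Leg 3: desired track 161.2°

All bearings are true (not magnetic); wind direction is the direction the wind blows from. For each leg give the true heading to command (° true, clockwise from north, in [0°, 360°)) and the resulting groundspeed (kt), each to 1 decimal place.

Leg 1: heading=201.2°, groundspeed=94.2 kt
Leg 2: heading=45.6°, groundspeed=122.1 kt
Leg 3: heading=171.7°, groundspeed=103.6 kt

Leg 1: desired track 192.0°; wind correction +9.2° → command heading 201.2°, groundspeed 94.2 kt
Leg 2: desired track 49.7°; wind correction -4.1° → command heading 45.6°, groundspeed 122.1 kt
Leg 3: desired track 161.2°; wind correction +10.5° → command heading 171.7°, groundspeed 103.6 kt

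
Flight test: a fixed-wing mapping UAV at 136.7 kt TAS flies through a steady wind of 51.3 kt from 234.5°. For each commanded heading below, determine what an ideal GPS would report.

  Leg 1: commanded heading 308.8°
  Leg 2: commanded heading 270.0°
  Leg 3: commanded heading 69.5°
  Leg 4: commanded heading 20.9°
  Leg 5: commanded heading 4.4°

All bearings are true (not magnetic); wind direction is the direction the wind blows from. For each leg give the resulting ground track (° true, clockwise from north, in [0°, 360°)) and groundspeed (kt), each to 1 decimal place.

Leg 1: heading 308.8°; drift +21.9° → track 330.7°, groundspeed 132.4 kt
Leg 2: heading 270.0°; drift +17.4° → track 287.4°, groundspeed 99.5 kt
Leg 3: heading 69.5°; drift -4.1° → track 65.4°, groundspeed 186.7 kt
Leg 4: heading 20.9°; drift +9.0° → track 29.9°, groundspeed 181.7 kt
Leg 5: heading 4.4°; drift +13.1° → track 17.5°, groundspeed 174.1 kt

Leg 1: track=330.7°, groundspeed=132.4 kt
Leg 2: track=287.4°, groundspeed=99.5 kt
Leg 3: track=65.4°, groundspeed=186.7 kt
Leg 4: track=29.9°, groundspeed=181.7 kt
Leg 5: track=17.5°, groundspeed=174.1 kt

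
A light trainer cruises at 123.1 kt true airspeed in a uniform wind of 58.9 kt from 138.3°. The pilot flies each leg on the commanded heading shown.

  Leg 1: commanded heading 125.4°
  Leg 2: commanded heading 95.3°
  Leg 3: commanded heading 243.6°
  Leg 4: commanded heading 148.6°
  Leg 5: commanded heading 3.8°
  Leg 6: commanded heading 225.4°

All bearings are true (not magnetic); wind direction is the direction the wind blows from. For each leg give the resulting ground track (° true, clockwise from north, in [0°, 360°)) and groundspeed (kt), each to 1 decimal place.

Leg 1: track=114.1°, groundspeed=67.0 kt
Leg 2: track=68.6°, groundspeed=89.5 kt
Leg 3: track=265.9°, groundspeed=149.8 kt
Leg 4: track=157.8°, groundspeed=66.0 kt
Leg 5: track=349.5°, groundspeed=169.7 kt
Leg 6: track=251.5°, groundspeed=133.8 kt

Leg 1: heading 125.4°; drift -11.3° → track 114.1°, groundspeed 67.0 kt
Leg 2: heading 95.3°; drift -26.7° → track 68.6°, groundspeed 89.5 kt
Leg 3: heading 243.6°; drift +22.3° → track 265.9°, groundspeed 149.8 kt
Leg 4: heading 148.6°; drift +9.2° → track 157.8°, groundspeed 66.0 kt
Leg 5: heading 3.8°; drift -14.3° → track 349.5°, groundspeed 169.7 kt
Leg 6: heading 225.4°; drift +26.1° → track 251.5°, groundspeed 133.8 kt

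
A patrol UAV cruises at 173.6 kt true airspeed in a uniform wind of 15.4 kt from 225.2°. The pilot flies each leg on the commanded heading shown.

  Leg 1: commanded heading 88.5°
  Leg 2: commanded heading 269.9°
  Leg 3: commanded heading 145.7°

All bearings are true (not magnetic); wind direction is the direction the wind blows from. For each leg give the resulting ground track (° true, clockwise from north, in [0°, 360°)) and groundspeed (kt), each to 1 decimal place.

Leg 1: track=85.2°, groundspeed=185.1 kt
Leg 2: track=273.7°, groundspeed=163.0 kt
Leg 3: track=140.6°, groundspeed=171.5 kt

Leg 1: heading 88.5°; drift -3.3° → track 85.2°, groundspeed 185.1 kt
Leg 2: heading 269.9°; drift +3.8° → track 273.7°, groundspeed 163.0 kt
Leg 3: heading 145.7°; drift -5.1° → track 140.6°, groundspeed 171.5 kt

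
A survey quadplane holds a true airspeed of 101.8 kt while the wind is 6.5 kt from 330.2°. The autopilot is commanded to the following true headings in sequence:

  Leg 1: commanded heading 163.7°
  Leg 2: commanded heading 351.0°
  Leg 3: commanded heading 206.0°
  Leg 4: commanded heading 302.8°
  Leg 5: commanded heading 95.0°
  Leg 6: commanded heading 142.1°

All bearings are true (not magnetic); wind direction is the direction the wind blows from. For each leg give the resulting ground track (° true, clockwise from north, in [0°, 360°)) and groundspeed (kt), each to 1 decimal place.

Leg 1: track=162.9°, groundspeed=108.1 kt
Leg 2: track=352.4°, groundspeed=95.8 kt
Leg 3: track=203.1°, groundspeed=105.6 kt
Leg 4: track=301.0°, groundspeed=96.1 kt
Leg 5: track=97.9°, groundspeed=105.6 kt
Leg 6: track=142.6°, groundspeed=108.2 kt

Leg 1: heading 163.7°; drift -0.8° → track 162.9°, groundspeed 108.1 kt
Leg 2: heading 351.0°; drift +1.4° → track 352.4°, groundspeed 95.8 kt
Leg 3: heading 206.0°; drift -2.9° → track 203.1°, groundspeed 105.6 kt
Leg 4: heading 302.8°; drift -1.8° → track 301.0°, groundspeed 96.1 kt
Leg 5: heading 95.0°; drift +2.9° → track 97.9°, groundspeed 105.6 kt
Leg 6: heading 142.1°; drift +0.5° → track 142.6°, groundspeed 108.2 kt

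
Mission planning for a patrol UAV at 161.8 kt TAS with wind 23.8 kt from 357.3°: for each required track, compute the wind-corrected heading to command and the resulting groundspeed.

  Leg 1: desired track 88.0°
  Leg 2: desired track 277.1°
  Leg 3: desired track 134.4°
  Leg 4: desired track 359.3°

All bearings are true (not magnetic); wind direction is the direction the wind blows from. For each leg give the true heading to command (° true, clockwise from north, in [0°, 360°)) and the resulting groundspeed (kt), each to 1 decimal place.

Leg 1: heading=79.5°, groundspeed=160.3 kt
Leg 2: heading=285.4°, groundspeed=156.0 kt
Leg 3: heading=128.7°, groundspeed=178.4 kt
Leg 4: heading=359.0°, groundspeed=138.0 kt

Leg 1: desired track 88.0°; wind correction -8.5° → command heading 79.5°, groundspeed 160.3 kt
Leg 2: desired track 277.1°; wind correction +8.3° → command heading 285.4°, groundspeed 156.0 kt
Leg 3: desired track 134.4°; wind correction -5.7° → command heading 128.7°, groundspeed 178.4 kt
Leg 4: desired track 359.3°; wind correction -0.3° → command heading 359.0°, groundspeed 138.0 kt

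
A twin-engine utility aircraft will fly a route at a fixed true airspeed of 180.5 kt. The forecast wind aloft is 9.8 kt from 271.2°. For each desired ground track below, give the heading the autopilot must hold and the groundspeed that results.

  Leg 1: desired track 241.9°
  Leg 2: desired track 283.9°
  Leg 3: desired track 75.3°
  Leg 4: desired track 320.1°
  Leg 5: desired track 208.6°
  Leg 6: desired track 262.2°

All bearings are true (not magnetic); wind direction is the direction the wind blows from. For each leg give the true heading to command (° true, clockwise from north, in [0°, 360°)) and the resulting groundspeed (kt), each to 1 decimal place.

Leg 1: desired track 241.9°; wind correction +1.5° → command heading 243.4°, groundspeed 171.9 kt
Leg 2: desired track 283.9°; wind correction -0.7° → command heading 283.2°, groundspeed 170.9 kt
Leg 3: desired track 75.3°; wind correction -0.9° → command heading 74.4°, groundspeed 189.9 kt
Leg 4: desired track 320.1°; wind correction -2.3° → command heading 317.8°, groundspeed 173.9 kt
Leg 5: desired track 208.6°; wind correction +2.8° → command heading 211.4°, groundspeed 175.8 kt
Leg 6: desired track 262.2°; wind correction +0.5° → command heading 262.7°, groundspeed 170.8 kt

Leg 1: heading=243.4°, groundspeed=171.9 kt
Leg 2: heading=283.2°, groundspeed=170.9 kt
Leg 3: heading=74.4°, groundspeed=189.9 kt
Leg 4: heading=317.8°, groundspeed=173.9 kt
Leg 5: heading=211.4°, groundspeed=175.8 kt
Leg 6: heading=262.7°, groundspeed=170.8 kt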